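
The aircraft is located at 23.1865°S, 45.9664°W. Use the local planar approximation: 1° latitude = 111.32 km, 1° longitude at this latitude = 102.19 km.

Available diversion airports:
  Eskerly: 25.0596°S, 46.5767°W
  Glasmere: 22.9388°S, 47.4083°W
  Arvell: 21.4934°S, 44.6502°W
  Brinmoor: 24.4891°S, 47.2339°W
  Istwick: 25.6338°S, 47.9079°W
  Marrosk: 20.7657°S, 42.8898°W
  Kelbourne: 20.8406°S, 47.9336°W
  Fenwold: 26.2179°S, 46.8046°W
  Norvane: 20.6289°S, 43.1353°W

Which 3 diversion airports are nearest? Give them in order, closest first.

Glasmere, Brinmoor, Eskerly

Distances from 23.1865°S, 45.9664°W:
Eskerly: 217.6407 km
Glasmere: 149.9056 km
Arvell: 231.5471 km
Brinmoor: 194.4313 km
Istwick: 337.0212 km
Marrosk: 414.0861 km
Kelbourne: 329.5593 km
Fenwold: 348.1567 km
Norvane: 405.9080 km
Sorted: Glasmere (149.9056 km) < Brinmoor (194.4313 km) < Eskerly (217.6407 km) < Arvell (231.5471 km) < Kelbourne (329.5593 km) < …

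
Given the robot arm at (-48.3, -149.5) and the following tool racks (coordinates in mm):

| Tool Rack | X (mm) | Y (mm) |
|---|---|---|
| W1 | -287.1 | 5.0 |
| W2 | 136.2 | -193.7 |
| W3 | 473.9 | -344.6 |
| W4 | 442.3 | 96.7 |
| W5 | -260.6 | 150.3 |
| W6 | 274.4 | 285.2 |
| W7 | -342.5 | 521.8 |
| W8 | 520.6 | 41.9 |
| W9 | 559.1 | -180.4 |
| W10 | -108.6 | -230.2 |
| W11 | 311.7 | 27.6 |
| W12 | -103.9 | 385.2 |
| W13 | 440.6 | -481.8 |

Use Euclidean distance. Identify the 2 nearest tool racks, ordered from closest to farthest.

Distances from (-48.3, -149.5):
W1: 284.4 mm
W2: 189.7 mm
W3: 557.5 mm
W4: 548.9 mm
W5: 367.4 mm
W6: 541.4 mm
W7: 732.9 mm
W8: 600.2 mm
W9: 608.2 mm
W10: 100.7 mm
W11: 401.2 mm
W12: 537.6 mm
W13: 591.1 mm
Sorted: W10 (100.7 mm) < W2 (189.7 mm) < W1 (284.4 mm) < W5 (367.4 mm) < …

W10, W2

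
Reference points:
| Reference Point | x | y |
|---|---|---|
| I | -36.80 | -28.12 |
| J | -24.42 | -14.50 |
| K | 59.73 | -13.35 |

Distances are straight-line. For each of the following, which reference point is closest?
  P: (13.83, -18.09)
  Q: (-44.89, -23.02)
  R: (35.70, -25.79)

P→J; Q→I; R→K

P at (13.83, -18.09):
  I: 51.61
  J: 38.42
  K: 46.14
  → nearest: J (38.42)
Q at (-44.89, -23.02):
  I: 9.56
  J: 22.17
  K: 105.07
  → nearest: I (9.56)
R at (35.70, -25.79):
  I: 72.54
  J: 61.17
  K: 27.06
  → nearest: K (27.06)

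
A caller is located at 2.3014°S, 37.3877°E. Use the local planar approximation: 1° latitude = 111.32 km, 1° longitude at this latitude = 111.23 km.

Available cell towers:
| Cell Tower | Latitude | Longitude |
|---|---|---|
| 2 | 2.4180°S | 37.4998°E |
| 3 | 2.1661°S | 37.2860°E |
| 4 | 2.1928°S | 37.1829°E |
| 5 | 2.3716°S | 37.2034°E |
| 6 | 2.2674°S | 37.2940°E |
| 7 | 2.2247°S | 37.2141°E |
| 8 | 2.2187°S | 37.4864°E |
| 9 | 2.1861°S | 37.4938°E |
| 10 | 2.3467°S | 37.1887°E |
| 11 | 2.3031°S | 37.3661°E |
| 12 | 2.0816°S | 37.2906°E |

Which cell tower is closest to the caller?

11

Distances from 2.3014°S, 37.3877°E:
2: √((-0.1166·111.32)² + (0.1121·111.23)²) = √(168.478116 + 155.473043) = 17.9986 km
3: √((0.1353·111.32)² + (-0.1017·111.23)²) = √(226.851674 + 127.963403) = 18.8365 km
4: √((0.1086·111.32)² + (-0.2048·111.23)²) = √(146.152432 + 518.924026) = 25.7891 km
5: √((-0.0702·111.32)² + (-0.1843·111.23)²) = √(61.068973 + 420.237249) = 21.9387 km
6: √((0.0340·111.32)² + (-0.0937·111.23)²) = √(14.325317 + 108.623316) = 11.0882 km
7: √((0.0767·111.32)² + (-0.1736·111.23)²) = √(72.901611 + 372.857872) = 21.1130 km
8: √((0.0827·111.32)² + (0.0987·111.23)²) = √(84.753456 + 120.525289) = 14.3276 km
9: √((0.1153·111.32)² + (0.1061·111.23)²) = √(164.742256 + 139.275473) = 17.4361 km
10: √((-0.0453·111.32)² + (-0.1990·111.23)²) = √(25.429791 + 489.948043) = 22.7019 km
11: √((-0.0017·111.32)² + (-0.0216·111.23)²) = √(0.035813 + 5.772333) = 2.4100 km
12: √((0.2198·111.32)² + (-0.0971·111.23)²) = √(598.689679 + 116.649353) = 26.7458 km
Minimum: 11 at 2.4100 km.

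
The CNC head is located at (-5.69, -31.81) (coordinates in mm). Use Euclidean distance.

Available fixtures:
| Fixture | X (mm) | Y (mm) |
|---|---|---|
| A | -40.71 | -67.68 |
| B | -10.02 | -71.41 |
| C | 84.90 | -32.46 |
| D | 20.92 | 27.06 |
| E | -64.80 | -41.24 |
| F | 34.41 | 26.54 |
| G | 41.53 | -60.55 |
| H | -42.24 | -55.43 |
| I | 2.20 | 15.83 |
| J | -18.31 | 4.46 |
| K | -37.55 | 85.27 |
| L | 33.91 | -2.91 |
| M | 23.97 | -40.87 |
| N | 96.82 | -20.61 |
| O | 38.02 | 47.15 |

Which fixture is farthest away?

K

Distances from (-5.69, -31.81):
A: 50.13 mm
B: 39.84 mm
C: 90.59 mm
D: 64.60 mm
E: 59.86 mm
F: 70.80 mm
G: 55.28 mm
H: 43.52 mm
I: 48.29 mm
J: 38.40 mm
K: 121.34 mm
L: 49.02 mm
M: 31.01 mm
N: 103.12 mm
O: 90.25 mm
Maximum: K at 121.34 mm.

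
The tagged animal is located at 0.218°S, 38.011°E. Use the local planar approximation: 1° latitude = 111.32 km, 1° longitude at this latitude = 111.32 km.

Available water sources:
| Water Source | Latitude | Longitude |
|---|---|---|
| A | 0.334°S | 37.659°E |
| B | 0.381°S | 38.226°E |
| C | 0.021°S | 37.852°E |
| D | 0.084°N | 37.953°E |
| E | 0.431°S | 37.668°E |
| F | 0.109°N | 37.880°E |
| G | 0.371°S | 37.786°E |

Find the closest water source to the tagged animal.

Distances from 0.218°S, 38.011°E:
A: √((-0.116·111.32)² + (-0.352·111.32)²) = √(166.74867 + 1535.43601) = 41.258 km
B: √((-0.163·111.32)² + (0.215·111.32)²) = √(329.24683 + 572.82678) = 30.035 km
C: √((0.197·111.32)² + (-0.159·111.32)²) = √(480.92665 + 313.28575) = 28.182 km
D: √((0.302·111.32)² + (-0.058·111.32)²) = √(1130.21296 + 41.68717) = 34.233 km
E: √((-0.213·111.32)² + (-0.343·111.32)²) = √(562.21911 + 1457.92316) = 44.946 km
F: √((0.327·111.32)² + (-0.131·111.32)²) = √(1325.07939 + 212.66156) = 39.214 km
G: √((-0.153·111.32)² + (-0.225·111.32)²) = √(290.08766 + 627.35221) = 30.289 km
Minimum: C at 28.182 km.

C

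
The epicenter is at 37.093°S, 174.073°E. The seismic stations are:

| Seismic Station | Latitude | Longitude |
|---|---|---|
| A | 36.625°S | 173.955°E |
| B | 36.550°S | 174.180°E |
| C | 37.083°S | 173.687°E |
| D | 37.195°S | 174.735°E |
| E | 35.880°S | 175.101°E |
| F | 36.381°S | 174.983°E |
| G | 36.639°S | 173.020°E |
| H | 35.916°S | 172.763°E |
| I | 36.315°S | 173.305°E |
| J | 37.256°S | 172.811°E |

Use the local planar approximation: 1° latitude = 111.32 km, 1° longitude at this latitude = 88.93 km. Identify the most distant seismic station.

H

Distances from 37.093°S, 174.073°E:
A: √((0.468·111.32)² + (-0.118·88.93)²) = √(2714.17660 + 110.11858) = 53.144 km
B: √((0.543·111.32)² + (0.107·88.93)²) = √(3653.81079 + 90.54493) = 61.191 km
C: √((0.010·111.32)² + (-0.386·88.93)²) = √(1.23921 + 1178.34156) = 34.345 km
D: √((-0.102·111.32)² + (0.662·88.93)²) = √(128.92785 + 3465.87235) = 59.957 km
E: √((1.213·111.32)² + (1.028·88.93)²) = √(18233.41417 + 8357.62371) = 163.068 km
F: √((0.712·111.32)² + (0.910·88.93)²) = √(6282.12224 + 6549.06603) = 113.275 km
G: √((0.454·111.32)² + (-1.053·88.93)²) = √(2554.21882 + 8769.06576) = 106.411 km
H: √((1.177·111.32)² + (-1.310·88.93)²) = √(17167.19424 + 13571.85390) = 175.326 km
I: √((0.778·111.32)² + (-0.768·88.93)²) = √(7500.76552 + 4664.64959) = 110.297 km
J: √((-0.163·111.32)² + (-1.262·88.93)²) = √(329.24683 + 12595.49658) = 113.687 km
Maximum: H at 175.326 km.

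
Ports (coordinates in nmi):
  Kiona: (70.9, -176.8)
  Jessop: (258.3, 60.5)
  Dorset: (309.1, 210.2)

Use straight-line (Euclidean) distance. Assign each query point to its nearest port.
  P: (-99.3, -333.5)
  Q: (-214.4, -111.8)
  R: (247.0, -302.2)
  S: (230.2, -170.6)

P→Kiona; Q→Kiona; R→Kiona; S→Kiona

P at (-99.3, -333.5):
  Kiona: 231.4 nmi
  Jessop: 532.1 nmi
  Dorset: 680.0 nmi
  → nearest: Kiona (231.4 nmi)
Q at (-214.4, -111.8):
  Kiona: 292.6 nmi
  Jessop: 503.1 nmi
  Dorset: 614.6 nmi
  → nearest: Kiona (292.6 nmi)
R at (247.0, -302.2):
  Kiona: 216.2 nmi
  Jessop: 362.9 nmi
  Dorset: 516.1 nmi
  → nearest: Kiona (216.2 nmi)
S at (230.2, -170.6):
  Kiona: 159.4 nmi
  Jessop: 232.8 nmi
  Dorset: 388.9 nmi
  → nearest: Kiona (159.4 nmi)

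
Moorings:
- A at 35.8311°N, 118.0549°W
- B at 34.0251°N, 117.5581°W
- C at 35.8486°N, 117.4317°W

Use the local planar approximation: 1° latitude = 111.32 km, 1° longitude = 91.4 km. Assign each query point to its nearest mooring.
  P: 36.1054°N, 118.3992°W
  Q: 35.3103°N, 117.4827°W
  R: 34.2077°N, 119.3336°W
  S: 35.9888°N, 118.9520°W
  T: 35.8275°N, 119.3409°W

P at 36.1054°N, 118.3992°W:
  A: √((-0.2743·111.32)² + (0.3443·91.4)²) = √(932.390866 + 990.299220) = 43.8485 km
  B: √((-2.0803·111.32)² + (0.8411·91.4)²) = √(53628.831388 + 5910.002402) = 244.0058 km
  C: √((-0.2568·111.32)² + (0.9675·91.4)²) = √(817.215197 + 7819.776470) = 92.9354 km
  → nearest: A (43.8485 km)
Q at 35.3103°N, 117.4827°W:
  A: √((0.5208·111.32)² + (-0.5722·91.4)²) = √(3361.153498 + 2735.193769) = 78.0791 km
  B: √((-1.2852·111.32)² + (-0.0754·91.4)²) = √(20468.585391 + 47.493599) = 143.2343 km
  C: √((0.5383·111.32)² + (0.0510·91.4)²) = √(3590.832564 + 21.728650) = 60.1046 km
  → nearest: C (60.1046 km)
R at 34.2077°N, 119.3336°W:
  A: √((1.6234·111.32)² + (1.2787·91.4)²) = √(32658.593608 + 13659.340203) = 215.2160 km
  B: √((-0.1826·111.32)² + (1.7755·91.4)²) = √(413.188230 + 26335.025592) = 163.5488 km
  C: √((1.6409·111.32)² + (1.9019·91.4)²) = √(33366.497841 + 30218.141349) = 252.1599 km
  → nearest: B (163.5488 km)
S at 35.9888°N, 118.9520°W:
  A: √((-0.1577·111.32)² + (0.8971·91.4)²) = √(308.183783 + 6723.170186) = 83.8532 km
  B: √((-1.9637·111.32)² + (1.3939·91.4)²) = √(47785.559526 + 16231.386814) = 253.0157 km
  C: √((-0.1402·111.32)² + (1.5203·91.4)²) = √(243.580447 + 19308.608747) = 139.8291 km
  → nearest: A (83.8532 km)
T at 35.8275°N, 119.3409°W:
  A: √((0.0036·111.32)² + (1.2860·91.4)²) = √(0.160602 + 13815.745632) = 117.5411 km
  B: √((-1.8024·111.32)² + (1.7828·91.4)²) = √(40257.680865 + 26552.024632) = 258.4757 km
  C: √((0.0211·111.32)² + (1.9092·91.4)²) = √(5.517106 + 30450.557121) = 174.5167 km
  → nearest: A (117.5411 km)

P→A; Q→C; R→B; S→A; T→A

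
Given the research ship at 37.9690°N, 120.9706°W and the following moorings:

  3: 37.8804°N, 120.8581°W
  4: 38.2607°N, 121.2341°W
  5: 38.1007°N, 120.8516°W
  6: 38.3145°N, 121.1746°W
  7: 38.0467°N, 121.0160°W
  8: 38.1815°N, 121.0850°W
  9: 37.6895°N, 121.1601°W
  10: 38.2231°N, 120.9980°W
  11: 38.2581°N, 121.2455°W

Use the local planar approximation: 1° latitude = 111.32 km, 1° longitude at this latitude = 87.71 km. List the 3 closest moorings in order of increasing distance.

Distances from 37.9690°N, 120.9706°W:
3: √((-0.0886·111.32)² + (0.1125·87.71)²) = √(97.277822 + 97.365089) = 13.9514 km
4: √((0.2917·111.32)² + (-0.2635·87.71)²) = √(1054.433642 + 534.145361) = 39.8570 km
5: √((0.1317·111.32)² + (0.1190·87.71)²) = √(214.940347 + 108.941198) = 17.9967 km
6: √((0.3455·111.32)² + (-0.2040·87.71)²) = √(1479.253136 + 320.153723) = 42.4194 km
7: √((0.0777·111.32)² + (-0.0454·87.71)²) = √(74.814957 + 15.856595) = 9.5222 km
8: √((0.2125·111.32)² + (-0.1144·87.71)²) = √(559.582680 + 100.681638) = 25.6956 km
9: √((-0.2795·111.32)² + (-0.1895·87.71)²) = √(968.077262 + 276.259137) = 35.2752 km
10: √((0.2541·111.32)² + (-0.0274·87.71)²) = √(800.121104 + 5.775630) = 28.3883 km
11: √((0.2891·111.32)² + (-0.2749·87.71)²) = √(1035.720515 + 581.363420) = 40.2130 km
Sorted: 7 (9.5222 km) < 3 (13.9514 km) < 5 (17.9967 km) < 8 (25.6956 km) < 10 (28.3883 km) < …

7, 3, 5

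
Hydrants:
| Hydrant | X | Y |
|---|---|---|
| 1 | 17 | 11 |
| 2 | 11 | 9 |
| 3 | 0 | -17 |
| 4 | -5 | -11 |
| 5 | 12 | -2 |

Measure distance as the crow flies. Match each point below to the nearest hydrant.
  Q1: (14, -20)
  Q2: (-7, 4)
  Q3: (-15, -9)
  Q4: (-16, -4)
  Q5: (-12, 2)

Q1→3; Q2→4; Q3→4; Q4→4; Q5→4

Q1 at (14, -20):
  1: √((3)² + (31)²) = √(9.000 + 961.000) = 31.1
  2: √((-3)² + (29)²) = √(9.000 + 841.000) = 29.2
  3: √((-14)² + (3)²) = √(196.000 + 9.000) = 14.3
  4: √((-19)² + (9)²) = √(361.000 + 81.000) = 21.0
  5: √((-2)² + (18)²) = √(4.000 + 324.000) = 18.1
  → nearest: 3 (14.3)
Q2 at (-7, 4):
  1: √((24)² + (7)²) = √(576.000 + 49.000) = 25.0
  2: √((18)² + (5)²) = √(324.000 + 25.000) = 18.7
  3: √((7)² + (-21)²) = √(49.000 + 441.000) = 22.1
  4: √((2)² + (-15)²) = √(4.000 + 225.000) = 15.1
  5: √((19)² + (-6)²) = √(361.000 + 36.000) = 19.9
  → nearest: 4 (15.1)
Q3 at (-15, -9):
  1: √((32)² + (20)²) = √(1024.000 + 400.000) = 37.7
  2: √((26)² + (18)²) = √(676.000 + 324.000) = 31.6
  3: √((15)² + (-8)²) = √(225.000 + 64.000) = 17.0
  4: √((10)² + (-2)²) = √(100.000 + 4.000) = 10.2
  5: √((27)² + (7)²) = √(729.000 + 49.000) = 27.9
  → nearest: 4 (10.2)
Q4 at (-16, -4):
  1: √((33)² + (15)²) = √(1089.000 + 225.000) = 36.2
  2: √((27)² + (13)²) = √(729.000 + 169.000) = 30.0
  3: √((16)² + (-13)²) = √(256.000 + 169.000) = 20.6
  4: √((11)² + (-7)²) = √(121.000 + 49.000) = 13.0
  5: √((28)² + (2)²) = √(784.000 + 4.000) = 28.1
  → nearest: 4 (13.0)
Q5 at (-12, 2):
  1: √((29)² + (9)²) = √(841.000 + 81.000) = 30.4
  2: √((23)² + (7)²) = √(529.000 + 49.000) = 24.0
  3: √((12)² + (-19)²) = √(144.000 + 361.000) = 22.5
  4: √((7)² + (-13)²) = √(49.000 + 169.000) = 14.8
  5: √((24)² + (-4)²) = √(576.000 + 16.000) = 24.3
  → nearest: 4 (14.8)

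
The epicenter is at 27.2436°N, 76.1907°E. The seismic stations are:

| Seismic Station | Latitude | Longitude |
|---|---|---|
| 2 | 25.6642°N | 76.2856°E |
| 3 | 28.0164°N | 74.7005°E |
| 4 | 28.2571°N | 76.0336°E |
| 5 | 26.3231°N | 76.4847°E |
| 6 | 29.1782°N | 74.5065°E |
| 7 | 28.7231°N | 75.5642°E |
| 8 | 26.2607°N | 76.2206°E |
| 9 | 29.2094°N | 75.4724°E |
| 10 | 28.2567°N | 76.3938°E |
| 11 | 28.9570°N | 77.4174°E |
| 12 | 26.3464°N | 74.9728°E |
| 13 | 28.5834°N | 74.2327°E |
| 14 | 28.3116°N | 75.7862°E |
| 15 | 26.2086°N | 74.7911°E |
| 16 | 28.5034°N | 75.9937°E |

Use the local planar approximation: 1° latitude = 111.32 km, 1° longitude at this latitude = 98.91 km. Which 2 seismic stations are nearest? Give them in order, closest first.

5, 8

Distances from 27.2436°N, 76.1907°E:
2: 176.0692 km
3: 170.6644 km
4: 113.8878 km
5: 106.5164 km
6: 272.2684 km
7: 175.9697 km
8: 109.4564 km
9: 230.0772 km
10: 114.5535 km
11: 226.0570 km
12: 156.4816 km
13: 244.4404 km
14: 125.4412 km
15: 180.1079 km
16: 141.5881 km
Sorted: 5 (106.5164 km) < 8 (109.4564 km) < 4 (113.8878 km) < 10 (114.5535 km) < …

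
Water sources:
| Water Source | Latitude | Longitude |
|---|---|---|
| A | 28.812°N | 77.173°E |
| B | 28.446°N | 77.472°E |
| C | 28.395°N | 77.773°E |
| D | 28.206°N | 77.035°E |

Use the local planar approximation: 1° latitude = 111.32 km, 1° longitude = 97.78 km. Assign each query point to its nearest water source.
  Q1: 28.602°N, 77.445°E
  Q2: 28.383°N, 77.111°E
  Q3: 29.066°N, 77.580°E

Q1→B; Q2→D; Q3→A

Q1 at 28.602°N, 77.445°E:
  A: 35.410 km
  B: 17.565 km
  C: 39.492 km
  D: 59.586 km
  → nearest: B (17.565 km)
Q2 at 28.383°N, 77.111°E:
  A: 48.140 km
  B: 35.989 km
  C: 64.744 km
  D: 21.058 km
  → nearest: D (21.058 km)
Q3 at 29.066°N, 77.580°E:
  A: 48.819 km
  B: 69.822 km
  C: 77.043 km
  D: 109.568 km
  → nearest: A (48.819 km)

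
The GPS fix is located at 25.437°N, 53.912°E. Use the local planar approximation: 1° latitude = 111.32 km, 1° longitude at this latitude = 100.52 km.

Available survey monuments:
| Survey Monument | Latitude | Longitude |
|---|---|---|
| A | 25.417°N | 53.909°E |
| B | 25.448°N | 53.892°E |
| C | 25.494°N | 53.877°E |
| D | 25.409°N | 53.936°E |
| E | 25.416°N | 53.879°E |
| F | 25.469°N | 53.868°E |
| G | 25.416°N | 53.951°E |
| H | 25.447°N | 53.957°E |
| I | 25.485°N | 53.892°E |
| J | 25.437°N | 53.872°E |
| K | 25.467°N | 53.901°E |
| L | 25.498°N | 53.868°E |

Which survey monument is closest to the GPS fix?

A

Distances from 25.437°N, 53.912°E:
A: 2.247 km
B: 2.354 km
C: 7.255 km
D: 3.942 km
E: 4.058 km
F: 5.679 km
G: 4.564 km
H: 4.658 km
I: 5.709 km
J: 4.021 km
K: 3.518 km
L: 8.104 km
Minimum: A at 2.247 km.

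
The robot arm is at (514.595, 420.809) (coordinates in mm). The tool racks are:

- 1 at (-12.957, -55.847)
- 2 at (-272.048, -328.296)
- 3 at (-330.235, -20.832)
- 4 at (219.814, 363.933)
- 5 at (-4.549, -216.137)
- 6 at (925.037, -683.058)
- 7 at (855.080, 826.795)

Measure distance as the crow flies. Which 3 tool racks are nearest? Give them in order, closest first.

4, 7, 1

Distances from (514.595, 420.809):
1: 710.994 mm
2: 1086.262 mm
3: 953.302 mm
4: 300.218 mm
5: 821.712 mm
6: 1177.703 mm
7: 529.863 mm
Sorted: 4 (300.218 mm) < 7 (529.863 mm) < 1 (710.994 mm) < 5 (821.712 mm) < 3 (953.302 mm) < …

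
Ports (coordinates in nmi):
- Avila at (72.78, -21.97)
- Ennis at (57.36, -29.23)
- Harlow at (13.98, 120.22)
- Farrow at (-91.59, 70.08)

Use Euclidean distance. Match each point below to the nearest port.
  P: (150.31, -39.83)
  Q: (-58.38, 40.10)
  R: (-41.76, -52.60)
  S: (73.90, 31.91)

P at (150.31, -39.83):
  Avila: 79.56 nmi
  Ennis: 93.55 nmi
  Harlow: 210.24 nmi
  Farrow: 265.70 nmi
  → nearest: Avila (79.56 nmi)
Q at (-58.38, 40.10):
  Avila: 145.11 nmi
  Ennis: 134.92 nmi
  Harlow: 107.96 nmi
  Farrow: 44.74 nmi
  → nearest: Farrow (44.74 nmi)
R at (-41.76, -52.60):
  Avila: 118.56 nmi
  Ennis: 101.84 nmi
  Harlow: 181.59 nmi
  Farrow: 132.41 nmi
  → nearest: Ennis (101.84 nmi)
S at (73.90, 31.91):
  Avila: 53.89 nmi
  Ennis: 63.34 nmi
  Harlow: 106.72 nmi
  Farrow: 169.83 nmi
  → nearest: Avila (53.89 nmi)

P→Avila; Q→Farrow; R→Ennis; S→Avila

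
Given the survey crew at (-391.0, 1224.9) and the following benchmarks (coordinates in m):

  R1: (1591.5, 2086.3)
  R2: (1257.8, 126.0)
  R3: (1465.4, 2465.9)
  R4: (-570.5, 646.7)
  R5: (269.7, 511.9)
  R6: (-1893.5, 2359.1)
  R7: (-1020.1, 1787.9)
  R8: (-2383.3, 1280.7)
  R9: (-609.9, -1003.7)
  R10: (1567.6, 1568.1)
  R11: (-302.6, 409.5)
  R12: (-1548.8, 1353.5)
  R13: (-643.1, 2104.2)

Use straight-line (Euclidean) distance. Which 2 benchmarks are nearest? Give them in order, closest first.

Distances from (-391.0, 1224.9):
R1: √((1982.5)² + (861.4)²) = √(3930306.250 + 742009.960) = 2161.6 m
R2: √((1648.8)² + (-1098.9)²) = √(2718541.440 + 1207581.210) = 1981.4 m
R3: √((1856.4)² + (1241.0)²) = √(3446220.960 + 1540081.000) = 2233.0 m
R4: √((-179.5)² + (-578.2)²) = √(32220.250 + 334315.240) = 605.4 m
R5: √((660.7)² + (-713.0)²) = √(436524.490 + 508369.000) = 972.1 m
R6: √((-1502.5)² + (1134.2)²) = √(2257506.250 + 1286409.640) = 1882.5 m
R7: √((-629.1)² + (563.0)²) = √(395766.810 + 316969.000) = 844.2 m
R8: √((-1992.3)² + (55.8)²) = √(3969259.290 + 3113.640) = 1993.1 m
R9: √((-218.9)² + (-2228.6)²) = √(47917.210 + 4966657.960) = 2239.3 m
R10: √((1958.6)² + (343.2)²) = √(3836113.960 + 117786.240) = 1988.4 m
R11: √((88.4)² + (-815.4)²) = √(7814.560 + 664877.160) = 820.2 m
R12: √((-1157.8)² + (128.6)²) = √(1340500.840 + 16537.960) = 1164.9 m
R13: √((-252.1)² + (879.3)²) = √(63554.410 + 773168.490) = 914.7 m
Sorted: R4 (605.4 m) < R11 (820.2 m) < R7 (844.2 m) < R13 (914.7 m) < …

R4, R11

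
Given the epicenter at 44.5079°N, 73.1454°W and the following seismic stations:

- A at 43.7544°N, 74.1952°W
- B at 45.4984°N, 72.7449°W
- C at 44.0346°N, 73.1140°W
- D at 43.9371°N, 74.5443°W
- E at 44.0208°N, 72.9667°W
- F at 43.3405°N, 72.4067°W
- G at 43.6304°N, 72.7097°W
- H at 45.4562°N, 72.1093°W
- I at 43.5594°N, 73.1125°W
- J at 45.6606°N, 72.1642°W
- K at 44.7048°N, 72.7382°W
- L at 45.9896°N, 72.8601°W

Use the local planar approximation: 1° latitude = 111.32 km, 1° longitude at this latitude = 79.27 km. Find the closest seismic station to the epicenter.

Distances from 44.5079°N, 73.1454°W:
A: 118.1565 km
B: 114.7420 km
C: 52.7465 km
D: 127.8057 km
E: 56.0438 km
F: 142.5384 km
G: 103.6093 km
H: 133.7517 km
I: 105.6192 km
J: 150.0511 km
K: 39.0174 km
L: 166.4861 km
Minimum: K at 39.0174 km.

K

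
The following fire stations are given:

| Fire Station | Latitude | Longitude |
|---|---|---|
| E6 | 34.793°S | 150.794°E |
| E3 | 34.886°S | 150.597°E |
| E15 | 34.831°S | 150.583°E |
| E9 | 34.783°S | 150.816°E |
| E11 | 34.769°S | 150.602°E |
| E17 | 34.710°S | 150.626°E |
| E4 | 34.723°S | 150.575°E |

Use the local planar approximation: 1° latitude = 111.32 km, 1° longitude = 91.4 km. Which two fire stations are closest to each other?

E6 and E9

Pairwise distances:
E6–E3: √((-0.093·111.32)² + (-0.197·91.4)²) = √(107.17964 + 324.20883) = 20.770 km
E6–E15: √((-0.038·111.32)² + (-0.211·91.4)²) = √(17.89425 + 371.92665) = 19.744 km
E6–E9: √((0.010·111.32)² + (0.022·91.4)²) = √(1.23921 + 4.04332) = 2.298 km
E6–E11: √((0.024·111.32)² + (-0.192·91.4)²) = √(7.13787 + 307.96038) = 17.751 km
E6–E17: √((0.083·111.32)² + (-0.168·91.4)²) = √(85.36947 + 235.78217) = 17.921 km
E6–E4: √((0.070·111.32)² + (-0.219·91.4)²) = √(60.72150 + 400.66428) = 21.480 km
E3–E15: √((0.055·111.32)² + (-0.014·91.4)²) = √(37.48623 + 1.63738) = 6.255 km
E3–E9: √((0.103·111.32)² + (0.219·91.4)²) = √(131.46824 + 400.66428) = 23.068 km
E3–E11: √((0.117·111.32)² + (0.005·91.4)²) = √(169.63604 + 0.20885) = 13.032 km
E3–E17: √((0.176·111.32)² + (0.029·91.4)²) = √(383.85900 + 7.02568) = 19.771 km
E3–E4: √((0.163·111.32)² + (-0.022·91.4)²) = √(329.24683 + 4.04332) = 18.256 km
E15–E9: √((0.048·111.32)² + (0.233·91.4)²) = √(28.55150 + 453.52813) = 21.956 km
E15–E11: √((0.062·111.32)² + (0.019·91.4)²) = √(47.63540 + 3.01578) = 7.117 km
E15–E17: √((0.121·111.32)² + (0.043·91.4)²) = √(181.43336 + 15.44647) = 14.031 km
E15–E4: √((0.108·111.32)² + (-0.008·91.4)²) = √(144.54195 + 0.53465) = 12.045 km
E9–E11: √((0.014·111.32)² + (-0.214·91.4)²) = √(2.42886 + 382.57795) = 19.622 km
E9–E17: √((0.073·111.32)² + (-0.190·91.4)²) = √(66.03773 + 301.57796) = 19.173 km
E9–E4: √((0.060·111.32)² + (-0.241·91.4)²) = √(44.61171 + 485.20635) = 23.018 km
E11–E17: √((0.059·111.32)² + (0.024·91.4)²) = √(43.13705 + 4.81188) = 6.925 km
E11–E4: √((0.046·111.32)² + (-0.027·91.4)²) = √(26.22177 + 6.09004) = 5.684 km
E17–E4: √((-0.013·111.32)² + (-0.051·91.4)²) = √(2.09427 + 21.72865) = 4.881 km
Closest pair: E6–E9 at 2.298 km.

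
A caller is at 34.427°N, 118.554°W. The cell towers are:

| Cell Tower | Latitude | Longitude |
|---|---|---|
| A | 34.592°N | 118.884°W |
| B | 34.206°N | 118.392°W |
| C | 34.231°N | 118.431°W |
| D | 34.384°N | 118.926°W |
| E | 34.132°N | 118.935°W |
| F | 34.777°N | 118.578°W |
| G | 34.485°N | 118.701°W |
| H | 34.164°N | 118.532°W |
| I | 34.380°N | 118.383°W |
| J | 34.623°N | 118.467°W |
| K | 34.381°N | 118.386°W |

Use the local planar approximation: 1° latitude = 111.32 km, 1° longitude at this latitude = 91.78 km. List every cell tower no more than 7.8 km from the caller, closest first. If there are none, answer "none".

Distances from 34.427°N, 118.554°W:
A: √((0.165·111.32)² + (-0.330·91.78)²) = √(337.37608 + 917.32660) = 35.422 km
B: √((-0.221·111.32)² + (0.162·91.78)²) = √(605.24463 + 221.06813) = 28.746 km
C: √((-0.196·111.32)² + (0.123·91.78)²) = √(476.05654 + 127.44017) = 24.566 km
D: √((-0.043·111.32)² + (-0.372·91.78)²) = √(22.91307 + 1165.68709) = 34.476 km
E: √((-0.295·111.32)² + (-0.381·91.78)²) = √(1078.42619 + 1222.77361) = 47.971 km
F: √((0.350·111.32)² + (-0.024·91.78)²) = √(1518.03744 + 4.85198) = 39.024 km
G: √((0.058·111.32)² + (-0.147·91.78)²) = √(41.68717 + 182.02489) = 14.957 km
H: √((-0.263·111.32)² + (0.022·91.78)²) = √(857.15210 + 4.07701) = 29.347 km
I: √((-0.047·111.32)² + (0.171·91.78)²) = √(27.37424 + 246.31356) = 16.544 km
J: √((0.196·111.32)² + (0.087·91.78)²) = √(476.05654 + 63.75799) = 23.234 km
K: √((-0.046·111.32)² + (0.168·91.78)²) = √(26.22177 + 237.74679) = 16.247 km
Threshold 7.8 km: none within range.

none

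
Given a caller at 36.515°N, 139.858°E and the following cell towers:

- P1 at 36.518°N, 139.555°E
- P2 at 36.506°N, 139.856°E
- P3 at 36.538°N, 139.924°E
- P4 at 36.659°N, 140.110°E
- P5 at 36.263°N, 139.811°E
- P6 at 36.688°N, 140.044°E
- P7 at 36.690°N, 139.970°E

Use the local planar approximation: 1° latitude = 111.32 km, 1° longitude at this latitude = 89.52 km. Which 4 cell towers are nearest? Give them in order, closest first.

Distances from 36.515°N, 139.858°E:
P1: 27.127 km
P2: 1.018 km
P3: 6.439 km
P4: 27.674 km
P5: 28.366 km
P6: 25.458 km
P7: 21.910 km
Sorted: P2 (1.018 km) < P3 (6.439 km) < P7 (21.910 km) < P6 (25.458 km) < P1 (27.127 km) < P4 (27.674 km) < …

P2, P3, P7, P6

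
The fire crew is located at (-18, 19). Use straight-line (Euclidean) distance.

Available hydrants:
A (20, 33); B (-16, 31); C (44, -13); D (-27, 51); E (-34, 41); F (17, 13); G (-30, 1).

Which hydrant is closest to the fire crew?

B

Distances from (-18, 19):
A: √((38)² + (14)²) = √(1444.000 + 196.000) = 40.5
B: √((2)² + (12)²) = √(4.000 + 144.000) = 12.2
C: √((62)² + (-32)²) = √(3844.000 + 1024.000) = 69.8
D: √((-9)² + (32)²) = √(81.000 + 1024.000) = 33.2
E: √((-16)² + (22)²) = √(256.000 + 484.000) = 27.2
F: √((35)² + (-6)²) = √(1225.000 + 36.000) = 35.5
G: √((-12)² + (-18)²) = √(144.000 + 324.000) = 21.6
Minimum: B at 12.2.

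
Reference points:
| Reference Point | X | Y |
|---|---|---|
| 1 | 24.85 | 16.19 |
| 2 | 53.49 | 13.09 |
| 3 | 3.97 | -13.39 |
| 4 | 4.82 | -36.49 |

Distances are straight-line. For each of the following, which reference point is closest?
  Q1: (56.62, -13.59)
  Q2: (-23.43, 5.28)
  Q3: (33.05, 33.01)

Q1→2; Q2→3; Q3→1

Q1 at (56.62, -13.59):
  1: 43.55
  2: 26.86
  3: 52.65
  4: 56.64
  → nearest: 2 (26.86)
Q2 at (-23.43, 5.28):
  1: 49.50
  2: 77.32
  3: 33.16
  4: 50.43
  → nearest: 3 (33.16)
Q3 at (33.05, 33.01):
  1: 18.71
  2: 28.54
  3: 54.76
  4: 75.01
  → nearest: 1 (18.71)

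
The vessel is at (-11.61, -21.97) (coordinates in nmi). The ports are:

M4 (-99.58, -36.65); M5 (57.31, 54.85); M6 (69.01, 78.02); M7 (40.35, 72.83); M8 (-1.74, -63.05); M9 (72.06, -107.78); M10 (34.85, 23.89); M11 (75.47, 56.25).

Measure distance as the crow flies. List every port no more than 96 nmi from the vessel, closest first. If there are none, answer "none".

M8, M10, M4

Distances from (-11.61, -21.97):
M4: 89.19 nmi
M5: 103.21 nmi
M6: 128.44 nmi
M7: 108.11 nmi
M8: 42.25 nmi
M9: 119.85 nmi
M10: 65.28 nmi
M11: 117.05 nmi
Threshold 96 nmi: M8 (42.25 nmi), M10 (65.28 nmi), M4 (89.19 nmi) are within range.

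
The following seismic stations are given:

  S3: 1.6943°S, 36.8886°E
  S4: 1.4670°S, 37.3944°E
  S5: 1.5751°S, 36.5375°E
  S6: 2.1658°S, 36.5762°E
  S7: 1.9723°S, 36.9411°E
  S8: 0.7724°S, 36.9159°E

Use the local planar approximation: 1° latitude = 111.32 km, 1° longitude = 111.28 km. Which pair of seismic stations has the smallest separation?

S3 and S7

Pairwise distances:
S3–S4: √((0.2273·111.32)² + (0.5058·111.28)²) = √(640.243631 + 3168.048955) = 61.7114 km
S3–S5: √((0.1192·111.32)² + (-0.3511·111.28)²) = √(176.075490 + 1526.496781) = 41.2622 km
S3–S6: √((-0.4715·111.32)² + (-0.3124·111.28)²) = √(2754.925059 + 1208.526796) = 62.9560 km
S3–S7: √((-0.2780·111.32)² + (0.0525·111.28)²) = √(957.714333 + 34.131301) = 31.4936 km
S3–S8: √((0.9219·111.32)² + (0.0273·111.28)²) = √(10532.076993 + 9.229104) = 102.6709 km
S4–S5: √((-0.1081·111.32)² + (-0.8569·111.28)²) = √(144.809743 + 9092.734696) = 96.1121 km
S4–S6: √((-0.6988·111.32)² + (-0.8182·111.28)²) = √(6051.348821 + 8289.974302) = 119.7553 km
S4–S7: √((-0.5053·111.32)² + (-0.4533·111.28)²) = √(3164.062050 + 2544.518848) = 75.5552 km
S4–S8: √((0.6946·111.32)² + (-0.4785·111.28)²) = √(5978.826534 + 2835.294126) = 93.8835 km
S5–S6: √((-0.5907·111.32)² + (0.0387·111.28)²) = √(4323.946751 + 18.546252) = 65.8976 km
S5–S7: √((-0.3972·111.32)² + (0.4036·111.28)²) = √(1955.081539 + 2017.142357) = 63.0256 km
S5–S8: √((0.8027·111.32)² + (0.3784·111.28)²) = √(7984.595530 + 1773.113308) = 98.7811 km
S6–S7: √((0.1935·111.32)² + (0.3649·111.28)²) = √(463.989694 + 1648.853083) = 45.9657 km
S6–S8: √((1.3934·111.32)² + (0.3397·111.28)²) = √(24060.132114 + 1428.977293) = 159.6531 km
S7–S8: √((1.1999·111.32)² + (-0.0252·111.28)²) = √(17841.711066 + 7.863852) = 133.6023 km
Closest pair: S3–S7 at 31.4936 km.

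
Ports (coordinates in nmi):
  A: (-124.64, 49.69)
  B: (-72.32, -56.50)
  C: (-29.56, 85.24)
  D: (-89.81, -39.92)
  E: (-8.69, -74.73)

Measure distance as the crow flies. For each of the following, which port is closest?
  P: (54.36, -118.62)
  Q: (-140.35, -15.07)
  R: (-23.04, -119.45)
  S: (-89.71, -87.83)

P→E; Q→D; R→E; S→B

P at (54.36, -118.62):
  A: √((-179.00)² + (168.31)²) = √(32041.0000 + 28328.2561) = 245.70 nmi
  B: √((-126.68)² + (62.12)²) = √(16047.8224 + 3858.8944) = 141.09 nmi
  C: √((-83.92)² + (203.86)²) = √(7042.5664 + 41558.8996) = 220.46 nmi
  D: √((-144.17)² + (78.70)²) = √(20784.9889 + 6193.6900) = 164.25 nmi
  E: √((-63.05)² + (43.89)²) = √(3975.3025 + 1926.3321) = 76.82 nmi
  → nearest: E (76.82 nmi)
Q at (-140.35, -15.07):
  A: √((15.71)² + (64.76)²) = √(246.8041 + 4193.8576) = 66.64 nmi
  B: √((68.03)² + (-41.43)²) = √(4628.0809 + 1716.4449) = 79.65 nmi
  C: √((110.79)² + (100.31)²) = √(12274.4241 + 10062.0961) = 149.45 nmi
  D: √((50.54)² + (-24.85)²) = √(2554.2916 + 617.5225) = 56.32 nmi
  E: √((131.66)² + (-59.66)²) = √(17334.3556 + 3559.3156) = 144.55 nmi
  → nearest: D (56.32 nmi)
R at (-23.04, -119.45):
  A: √((-101.60)² + (169.14)²) = √(10322.5600 + 28608.3396) = 197.31 nmi
  B: √((-49.28)² + (62.95)²) = √(2428.5184 + 3962.7025) = 79.95 nmi
  C: √((-6.52)² + (204.69)²) = √(42.5104 + 41897.9961) = 204.79 nmi
  D: √((-66.77)² + (79.53)²) = √(4458.2329 + 6325.0209) = 103.84 nmi
  E: √((14.35)² + (44.72)²) = √(205.9225 + 1999.8784) = 46.97 nmi
  → nearest: E (46.97 nmi)
S at (-89.71, -87.83):
  A: √((-34.93)² + (137.52)²) = √(1220.1049 + 18911.7504) = 141.89 nmi
  B: √((17.39)² + (31.33)²) = √(302.4121 + 981.5689) = 35.83 nmi
  C: √((60.15)² + (173.07)²) = √(3618.0225 + 29953.2249) = 183.22 nmi
  D: √((-0.10)² + (47.91)²) = √(0.0100 + 2295.3681) = 47.91 nmi
  E: √((81.02)² + (13.10)²) = √(6564.2404 + 171.6100) = 82.07 nmi
  → nearest: B (35.83 nmi)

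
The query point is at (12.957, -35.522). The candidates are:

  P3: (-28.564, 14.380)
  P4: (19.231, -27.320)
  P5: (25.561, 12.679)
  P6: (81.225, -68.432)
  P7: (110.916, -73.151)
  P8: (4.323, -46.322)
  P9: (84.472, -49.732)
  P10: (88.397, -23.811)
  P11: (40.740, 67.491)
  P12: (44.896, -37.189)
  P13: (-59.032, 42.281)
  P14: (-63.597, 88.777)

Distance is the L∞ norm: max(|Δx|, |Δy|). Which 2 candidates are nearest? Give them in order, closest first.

Distances from (12.957, -35.522):
P3: max(|-41.521|, |49.902|) = 49.902
P4: max(|6.274|, |8.202|) = 8.202
P5: max(|12.604|, |48.201|) = 48.201
P6: max(|68.268|, |-32.910|) = 68.268
P7: max(|97.959|, |-37.629|) = 97.959
P8: max(|-8.634|, |-10.800|) = 10.800
P9: max(|71.515|, |-14.210|) = 71.515
P10: max(|75.440|, |11.711|) = 75.440
P11: max(|27.783|, |103.013|) = 103.013
P12: max(|31.939|, |-1.667|) = 31.939
P13: max(|-71.989|, |77.803|) = 77.803
P14: max(|-76.554|, |124.299|) = 124.299
Sorted: P4 (8.202) < P8 (10.800) < P12 (31.939) < P5 (48.201) < …

P4, P8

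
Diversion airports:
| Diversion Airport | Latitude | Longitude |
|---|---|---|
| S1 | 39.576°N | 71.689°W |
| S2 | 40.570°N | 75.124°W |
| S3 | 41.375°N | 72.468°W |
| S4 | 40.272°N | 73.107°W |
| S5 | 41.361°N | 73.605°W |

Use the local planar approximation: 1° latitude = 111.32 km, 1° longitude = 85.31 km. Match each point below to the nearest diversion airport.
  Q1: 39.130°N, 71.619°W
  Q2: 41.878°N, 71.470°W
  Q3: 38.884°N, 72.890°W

Q1 at 39.130°N, 71.619°W:
  S1: 50.007 km
  S2: 339.270 km
  S3: 260.197 km
  S4: 179.654 km
  S5: 300.641 km
  → nearest: S1 (50.007 km)
Q2 at 41.878°N, 71.470°W:
  S1: 256.939 km
  S2: 344.053 km
  S3: 101.902 km
  S4: 226.859 km
  S5: 191.013 km
  → nearest: S3 (101.902 km)
Q3 at 38.884°N, 72.890°W:
  S1: 128.186 km
  S2: 267.484 km
  S3: 279.625 km
  S4: 155.617 km
  S5: 282.406 km
  → nearest: S1 (128.186 km)

Q1→S1; Q2→S3; Q3→S1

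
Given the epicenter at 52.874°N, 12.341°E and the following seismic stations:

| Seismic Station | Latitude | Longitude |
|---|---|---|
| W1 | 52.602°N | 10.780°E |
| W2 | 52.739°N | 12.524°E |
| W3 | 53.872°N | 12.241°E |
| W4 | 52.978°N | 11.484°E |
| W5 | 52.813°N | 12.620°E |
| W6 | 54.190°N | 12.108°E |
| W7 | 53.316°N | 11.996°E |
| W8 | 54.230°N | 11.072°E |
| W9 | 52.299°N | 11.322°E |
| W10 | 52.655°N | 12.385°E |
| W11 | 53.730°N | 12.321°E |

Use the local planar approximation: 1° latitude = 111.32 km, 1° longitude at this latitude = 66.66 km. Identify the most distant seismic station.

Distances from 52.874°N, 12.341°E:
W1: √((-0.272·111.32)² + (-1.561·66.66)²) = √(916.82026 + 10827.70525) = 108.372 km
W2: √((-0.135·111.32)² + (0.183·66.66)²) = √(225.84680 + 148.81023) = 19.356 km
W3: √((0.998·111.32)² + (-0.100·66.66)²) = √(12342.62340 + 44.43556) = 111.297 km
W4: √((0.104·111.32)² + (-0.857·66.66)²) = √(134.03341 + 3263.56497) = 58.289 km
W5: √((-0.061·111.32)² + (0.279·66.66)²) = √(46.11116 + 345.89081) = 19.799 km
W6: √((1.316·111.32)² + (-0.233·66.66)²) = √(21461.40617 + 241.23619) = 147.318 km
W7: √((0.442·111.32)² + (-0.345·66.66)²) = √(2420.97851 + 528.89421) = 54.313 km
W8: √((1.356·111.32)² + (-1.269·66.66)²) = √(22785.87835 + 7155.72864) = 173.036 km
W9: √((-0.575·111.32)² + (-1.019·66.66)²) = √(4097.15208 + 4614.01484) = 93.334 km
W10: √((-0.219·111.32)² + (0.044·66.66)²) = √(594.33954 + 8.60272) = 24.555 km
W11: √((0.856·111.32)² + (-0.020·66.66)²) = √(9080.16885 + 1.77742) = 95.299 km
Maximum: W8 at 173.036 km.

W8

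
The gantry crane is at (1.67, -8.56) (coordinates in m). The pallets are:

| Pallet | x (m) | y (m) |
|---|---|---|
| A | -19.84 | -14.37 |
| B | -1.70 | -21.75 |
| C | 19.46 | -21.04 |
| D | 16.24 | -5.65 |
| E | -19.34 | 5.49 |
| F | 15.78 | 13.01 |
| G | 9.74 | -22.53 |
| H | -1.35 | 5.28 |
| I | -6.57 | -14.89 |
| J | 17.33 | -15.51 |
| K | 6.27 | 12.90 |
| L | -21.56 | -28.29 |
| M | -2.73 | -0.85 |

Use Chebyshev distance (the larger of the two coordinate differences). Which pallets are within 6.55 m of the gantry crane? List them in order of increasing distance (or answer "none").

none

Distances from (1.67, -8.56):
A: 21.51 m
B: 13.19 m
C: 17.79 m
D: 14.57 m
E: 21.01 m
F: 21.57 m
G: 13.97 m
H: 13.84 m
I: 8.24 m
J: 15.66 m
K: 21.46 m
L: 23.23 m
M: 7.71 m
Threshold 6.55 m: none within range.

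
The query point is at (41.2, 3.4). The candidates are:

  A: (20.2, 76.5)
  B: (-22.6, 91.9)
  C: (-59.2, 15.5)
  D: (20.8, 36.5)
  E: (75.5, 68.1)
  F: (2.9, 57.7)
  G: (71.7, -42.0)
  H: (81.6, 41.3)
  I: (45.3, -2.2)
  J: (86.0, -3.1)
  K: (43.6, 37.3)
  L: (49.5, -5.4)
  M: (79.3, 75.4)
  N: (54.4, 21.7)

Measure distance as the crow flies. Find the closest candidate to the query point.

I

Distances from (41.2, 3.4):
A: √((-21.0)² + (73.1)²) = √(441.000 + 5343.610) = 76.1
B: √((-63.8)² + (88.5)²) = √(4070.440 + 7832.250) = 109.1
C: √((-100.4)² + (12.1)²) = √(10080.160 + 146.410) = 101.1
D: √((-20.4)² + (33.1)²) = √(416.160 + 1095.610) = 38.9
E: √((34.3)² + (64.7)²) = √(1176.490 + 4186.090) = 73.2
F: √((-38.3)² + (54.3)²) = √(1466.890 + 2948.490) = 66.4
G: √((30.5)² + (-45.4)²) = √(930.250 + 2061.160) = 54.7
H: √((40.4)² + (37.9)²) = √(1632.160 + 1436.410) = 55.4
I: √((4.1)² + (-5.6)²) = √(16.810 + 31.360) = 6.9
J: √((44.8)² + (-6.5)²) = √(2007.040 + 42.250) = 45.3
K: √((2.4)² + (33.9)²) = √(5.760 + 1149.210) = 34.0
L: √((8.3)² + (-8.8)²) = √(68.890 + 77.440) = 12.1
M: √((38.1)² + (72.0)²) = √(1451.610 + 5184.000) = 81.5
N: √((13.2)² + (18.3)²) = √(174.240 + 334.890) = 22.6
Minimum: I at 6.9.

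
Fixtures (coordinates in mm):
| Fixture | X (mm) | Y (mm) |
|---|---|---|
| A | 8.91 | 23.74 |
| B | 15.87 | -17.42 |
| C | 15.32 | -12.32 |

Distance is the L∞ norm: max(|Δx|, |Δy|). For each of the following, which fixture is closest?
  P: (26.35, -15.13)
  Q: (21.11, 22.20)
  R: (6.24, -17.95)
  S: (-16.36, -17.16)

P→B; Q→A; R→C; S→C

P at (26.35, -15.13):
  A: max(|-17.44|, |38.87|) = 38.87 mm
  B: max(|-10.48|, |-2.29|) = 10.48 mm
  C: max(|-11.03|, |2.81|) = 11.03 mm
  → nearest: B (10.48 mm)
Q at (21.11, 22.20):
  A: max(|-12.20|, |1.54|) = 12.20 mm
  B: max(|-5.24|, |-39.62|) = 39.62 mm
  C: max(|-5.79|, |-34.52|) = 34.52 mm
  → nearest: A (12.20 mm)
R at (6.24, -17.95):
  A: max(|2.67|, |41.69|) = 41.69 mm
  B: max(|9.63|, |0.53|) = 9.63 mm
  C: max(|9.08|, |5.63|) = 9.08 mm
  → nearest: C (9.08 mm)
S at (-16.36, -17.16):
  A: max(|25.27|, |40.90|) = 40.90 mm
  B: max(|32.23|, |-0.26|) = 32.23 mm
  C: max(|31.68|, |4.84|) = 31.68 mm
  → nearest: C (31.68 mm)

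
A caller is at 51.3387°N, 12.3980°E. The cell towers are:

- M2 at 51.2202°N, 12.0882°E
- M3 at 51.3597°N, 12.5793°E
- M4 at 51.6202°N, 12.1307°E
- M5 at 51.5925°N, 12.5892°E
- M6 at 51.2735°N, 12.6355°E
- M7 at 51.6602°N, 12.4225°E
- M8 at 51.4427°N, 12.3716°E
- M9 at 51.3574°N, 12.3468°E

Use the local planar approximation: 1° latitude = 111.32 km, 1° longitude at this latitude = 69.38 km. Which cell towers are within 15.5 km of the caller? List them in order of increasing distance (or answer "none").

Distances from 51.3387°N, 12.3980°E:
M2: 25.2191 km
M3: 12.7940 km
M4: 36.4130 km
M5: 31.2123 km
M6: 18.0054 km
M7: 35.8297 km
M8: 11.7213 km
M9: 4.1173 km
Threshold 15.5 km: M9 (4.1173 km), M8 (11.7213 km), M3 (12.7940 km) are within range.

M9, M8, M3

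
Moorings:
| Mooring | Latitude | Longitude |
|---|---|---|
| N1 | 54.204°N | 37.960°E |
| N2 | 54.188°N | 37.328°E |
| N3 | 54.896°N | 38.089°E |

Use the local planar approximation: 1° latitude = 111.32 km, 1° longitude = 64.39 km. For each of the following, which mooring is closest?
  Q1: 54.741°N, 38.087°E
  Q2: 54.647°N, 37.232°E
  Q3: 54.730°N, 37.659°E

Q1→N3; Q2→N2; Q3→N3

Q1 at 54.741°N, 38.087°E:
  N1: 60.336 km
  N2: 78.601 km
  N3: 17.255 km
  → nearest: N3 (17.255 km)
Q2 at 54.647°N, 37.232°E:
  N1: 68.039 km
  N2: 51.468 km
  N3: 61.753 km
  → nearest: N2 (51.468 km)
Q3 at 54.730°N, 37.659°E:
  N1: 61.679 km
  N2: 63.989 km
  N3: 33.288 km
  → nearest: N3 (33.288 km)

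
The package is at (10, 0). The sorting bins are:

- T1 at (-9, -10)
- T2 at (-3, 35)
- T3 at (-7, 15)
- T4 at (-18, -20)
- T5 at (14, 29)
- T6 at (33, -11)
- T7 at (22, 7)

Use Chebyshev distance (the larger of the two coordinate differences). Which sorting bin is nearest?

Distances from (10, 0):
T1: max(|-19|, |-10|) = 19
T2: max(|-13|, |35|) = 35
T3: max(|-17|, |15|) = 17
T4: max(|-28|, |-20|) = 28
T5: max(|4|, |29|) = 29
T6: max(|23|, |-11|) = 23
T7: max(|12|, |7|) = 12
Minimum: T7 at 12.

T7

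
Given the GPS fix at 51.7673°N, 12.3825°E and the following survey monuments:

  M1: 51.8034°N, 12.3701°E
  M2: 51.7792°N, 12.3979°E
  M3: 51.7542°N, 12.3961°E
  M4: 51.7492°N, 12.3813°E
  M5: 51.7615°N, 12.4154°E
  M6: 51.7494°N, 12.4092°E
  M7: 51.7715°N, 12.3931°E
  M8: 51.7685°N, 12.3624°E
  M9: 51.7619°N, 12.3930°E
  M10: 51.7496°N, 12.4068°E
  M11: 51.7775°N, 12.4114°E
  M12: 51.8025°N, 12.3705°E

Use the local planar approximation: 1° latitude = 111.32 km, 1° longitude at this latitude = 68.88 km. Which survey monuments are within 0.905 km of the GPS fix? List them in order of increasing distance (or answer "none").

Distances from 51.7673°N, 12.3825°E:
M1: √((0.0361·111.32)² + (-0.0124·68.88)²) = √(16.149564 + 0.729507) = 4.1084 km
M2: √((0.0119·111.32)² + (0.0154·68.88)²) = √(1.754851 + 1.125195) = 1.6971 km
M3: √((-0.0131·111.32)² + (0.0136·68.88)²) = √(2.126616 + 0.877534) = 1.7332 km
M4: √((-0.0181·111.32)² + (-0.0012·68.88)²) = √(4.059790 + 0.006832) = 2.0166 km
M5: √((-0.0058·111.32)² + (0.0329·68.88)²) = √(0.416872 + 5.135445) = 2.3563 km
M6: √((-0.0179·111.32)² + (0.0267·68.88)²) = √(3.970566 + 3.382274) = 2.7116 km
M7: √((0.0042·111.32)² + (0.0106·68.88)²) = √(0.218597 + 0.533087) = 0.8670 km
M8: √((0.0012·111.32)² + (-0.0201·68.88)²) = √(0.017845 + 1.916807) = 1.3909 km
M9: √((-0.0054·111.32)² + (0.0105·68.88)²) = √(0.361355 + 0.523076) = 0.9404 km
M10: √((-0.0177·111.32)² + (0.0243·68.88)²) = √(3.882334 + 2.801553) = 2.5853 km
M11: √((0.0102·111.32)² + (0.0289·68.88)²) = √(1.289278 + 3.962616) = 2.2917 km
M12: √((0.0352·111.32)² + (-0.0120·68.88)²) = √(15.354360 + 0.683201) = 4.0047 km
Threshold 0.905 km: M7 (0.8670 km) is within range.

M7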